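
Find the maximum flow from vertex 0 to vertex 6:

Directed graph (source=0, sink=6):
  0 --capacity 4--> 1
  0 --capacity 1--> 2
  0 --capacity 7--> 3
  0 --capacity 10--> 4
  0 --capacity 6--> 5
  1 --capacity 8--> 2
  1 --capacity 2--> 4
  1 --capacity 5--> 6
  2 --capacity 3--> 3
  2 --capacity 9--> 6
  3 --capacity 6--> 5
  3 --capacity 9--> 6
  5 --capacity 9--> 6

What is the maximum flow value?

Computing max flow:
  Flow on (0->1): 4/4
  Flow on (0->2): 1/1
  Flow on (0->3): 7/7
  Flow on (0->5): 6/6
  Flow on (1->6): 4/5
  Flow on (2->6): 1/9
  Flow on (3->6): 7/9
  Flow on (5->6): 6/9
Maximum flow = 18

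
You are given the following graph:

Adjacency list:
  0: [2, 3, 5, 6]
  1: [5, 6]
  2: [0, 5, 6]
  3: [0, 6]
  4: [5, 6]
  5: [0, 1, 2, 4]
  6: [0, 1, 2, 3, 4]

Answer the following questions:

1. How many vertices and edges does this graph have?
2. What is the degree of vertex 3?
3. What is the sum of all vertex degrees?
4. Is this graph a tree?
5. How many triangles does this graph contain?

Count: 7 vertices, 11 edges.
Vertex 3 has neighbors [0, 6], degree = 2.
Handshaking lemma: 2 * 11 = 22.
A tree on 7 vertices has 6 edges. This graph has 11 edges (5 extra). Not a tree.
Number of triangles = 3.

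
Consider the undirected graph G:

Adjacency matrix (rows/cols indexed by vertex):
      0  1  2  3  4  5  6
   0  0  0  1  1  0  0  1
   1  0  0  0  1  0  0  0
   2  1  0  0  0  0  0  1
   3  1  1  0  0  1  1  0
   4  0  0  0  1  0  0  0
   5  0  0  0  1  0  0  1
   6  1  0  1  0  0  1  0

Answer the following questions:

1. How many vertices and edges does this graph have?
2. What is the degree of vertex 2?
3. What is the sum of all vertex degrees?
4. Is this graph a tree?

Count: 7 vertices, 8 edges.
Vertex 2 has neighbors [0, 6], degree = 2.
Handshaking lemma: 2 * 8 = 16.
A tree on 7 vertices has 6 edges. This graph has 8 edges (2 extra). Not a tree.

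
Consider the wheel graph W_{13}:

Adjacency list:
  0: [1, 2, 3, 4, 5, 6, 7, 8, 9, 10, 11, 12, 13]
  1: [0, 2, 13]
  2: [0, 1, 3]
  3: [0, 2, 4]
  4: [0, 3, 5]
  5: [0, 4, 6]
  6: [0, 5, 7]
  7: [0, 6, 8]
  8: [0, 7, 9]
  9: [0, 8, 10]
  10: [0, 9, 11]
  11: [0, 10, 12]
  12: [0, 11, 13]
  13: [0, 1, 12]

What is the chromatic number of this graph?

W_{13} = C_{13} plus a hub adjacent to every cycle vertex.
The outer cycle needs 3 colors (odd cycle); the hub is adjacent to all of them so needs a fresh color.
Chromatic number = 3 + 1 = 4.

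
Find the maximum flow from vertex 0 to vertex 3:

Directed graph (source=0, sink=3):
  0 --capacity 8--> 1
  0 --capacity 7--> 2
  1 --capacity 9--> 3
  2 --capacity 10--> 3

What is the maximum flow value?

Computing max flow:
  Flow on (0->1): 8/8
  Flow on (0->2): 7/7
  Flow on (1->3): 8/9
  Flow on (2->3): 7/10
Maximum flow = 15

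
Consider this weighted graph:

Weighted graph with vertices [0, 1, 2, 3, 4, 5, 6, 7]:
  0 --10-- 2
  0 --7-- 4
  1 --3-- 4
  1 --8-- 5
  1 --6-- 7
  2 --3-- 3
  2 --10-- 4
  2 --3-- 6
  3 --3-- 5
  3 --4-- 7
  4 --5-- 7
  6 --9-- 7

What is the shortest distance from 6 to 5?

Using Dijkstra's algorithm from vertex 6:
Shortest path: 6 -> 2 -> 3 -> 5
Total weight: 3 + 3 + 3 = 9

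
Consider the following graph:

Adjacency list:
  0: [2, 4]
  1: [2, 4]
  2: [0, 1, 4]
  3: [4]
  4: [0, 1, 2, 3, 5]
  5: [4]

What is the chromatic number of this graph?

The graph has a maximum clique of size 3 (lower bound on chromatic number).
A valid 3-coloring: {0: 2, 1: 2, 2: 1, 3: 1, 4: 0, 5: 1}.
Chromatic number = 3.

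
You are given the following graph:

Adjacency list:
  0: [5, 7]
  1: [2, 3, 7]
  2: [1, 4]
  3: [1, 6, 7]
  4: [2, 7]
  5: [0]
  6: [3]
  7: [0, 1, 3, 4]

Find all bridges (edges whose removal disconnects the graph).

A bridge is an edge whose removal increases the number of connected components.
Bridges found: (0,5), (0,7), (3,6)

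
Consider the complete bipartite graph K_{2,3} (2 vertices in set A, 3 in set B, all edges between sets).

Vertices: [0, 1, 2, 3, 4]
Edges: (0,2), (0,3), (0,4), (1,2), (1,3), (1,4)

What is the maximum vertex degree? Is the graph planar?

Set-A vertices have degree 3; set-B vertices have degree 2. Maximum degree = max(2,3) = 3.
min(2,3) <= 2, so K_{2,3} avoids a K_{3,3} subdivision and is planar.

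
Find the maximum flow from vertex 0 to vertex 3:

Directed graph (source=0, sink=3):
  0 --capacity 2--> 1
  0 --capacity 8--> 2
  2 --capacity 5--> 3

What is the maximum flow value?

Computing max flow:
  Flow on (0->2): 5/8
  Flow on (2->3): 5/5
Maximum flow = 5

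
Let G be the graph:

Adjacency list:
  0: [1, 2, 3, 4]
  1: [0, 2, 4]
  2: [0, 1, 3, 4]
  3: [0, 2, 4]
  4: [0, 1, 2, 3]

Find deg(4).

Vertex 4 has neighbors [0, 1, 2, 3], so deg(4) = 4.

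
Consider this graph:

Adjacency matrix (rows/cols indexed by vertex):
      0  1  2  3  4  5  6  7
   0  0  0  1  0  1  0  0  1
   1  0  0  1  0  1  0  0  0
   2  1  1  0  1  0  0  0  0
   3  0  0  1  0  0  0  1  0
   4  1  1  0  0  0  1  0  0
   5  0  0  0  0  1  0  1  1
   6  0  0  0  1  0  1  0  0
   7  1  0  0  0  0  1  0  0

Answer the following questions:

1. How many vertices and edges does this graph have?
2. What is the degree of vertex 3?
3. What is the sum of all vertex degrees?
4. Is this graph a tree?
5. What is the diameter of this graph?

Count: 8 vertices, 10 edges.
Vertex 3 has neighbors [2, 6], degree = 2.
Handshaking lemma: 2 * 10 = 20.
A tree on 8 vertices has 7 edges. This graph has 10 edges (3 extra). Not a tree.
Diameter (longest shortest path) = 3.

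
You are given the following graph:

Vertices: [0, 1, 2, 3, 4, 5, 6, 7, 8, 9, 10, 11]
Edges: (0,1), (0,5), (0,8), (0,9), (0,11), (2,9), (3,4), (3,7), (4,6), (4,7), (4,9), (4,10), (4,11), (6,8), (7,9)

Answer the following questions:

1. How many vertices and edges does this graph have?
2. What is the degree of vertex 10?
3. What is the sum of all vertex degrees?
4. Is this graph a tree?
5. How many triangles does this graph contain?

Count: 12 vertices, 15 edges.
Vertex 10 has neighbors [4], degree = 1.
Handshaking lemma: 2 * 15 = 30.
A tree on 12 vertices has 11 edges. This graph has 15 edges (4 extra). Not a tree.
Number of triangles = 2.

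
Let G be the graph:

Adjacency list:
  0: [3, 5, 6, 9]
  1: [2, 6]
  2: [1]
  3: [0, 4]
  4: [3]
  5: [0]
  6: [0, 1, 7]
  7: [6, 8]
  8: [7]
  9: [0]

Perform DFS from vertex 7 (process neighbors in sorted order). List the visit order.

DFS from vertex 7 (neighbors processed in ascending order):
Visit order: 7, 6, 0, 3, 4, 5, 9, 1, 2, 8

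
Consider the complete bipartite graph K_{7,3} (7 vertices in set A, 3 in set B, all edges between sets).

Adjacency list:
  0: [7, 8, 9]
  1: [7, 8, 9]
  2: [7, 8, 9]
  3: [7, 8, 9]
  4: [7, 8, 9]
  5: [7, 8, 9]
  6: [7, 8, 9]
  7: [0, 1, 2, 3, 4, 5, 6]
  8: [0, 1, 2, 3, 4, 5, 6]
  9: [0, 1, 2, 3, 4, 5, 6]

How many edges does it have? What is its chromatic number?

K_{7,3} has 7 * 3 = 21 edges.
Bipartite graphs have chromatic number 2 (color each partition differently).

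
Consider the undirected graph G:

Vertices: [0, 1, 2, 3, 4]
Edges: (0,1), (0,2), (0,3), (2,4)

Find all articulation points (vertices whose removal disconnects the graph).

An articulation point is a vertex whose removal disconnects the graph.
Articulation points: [0, 2]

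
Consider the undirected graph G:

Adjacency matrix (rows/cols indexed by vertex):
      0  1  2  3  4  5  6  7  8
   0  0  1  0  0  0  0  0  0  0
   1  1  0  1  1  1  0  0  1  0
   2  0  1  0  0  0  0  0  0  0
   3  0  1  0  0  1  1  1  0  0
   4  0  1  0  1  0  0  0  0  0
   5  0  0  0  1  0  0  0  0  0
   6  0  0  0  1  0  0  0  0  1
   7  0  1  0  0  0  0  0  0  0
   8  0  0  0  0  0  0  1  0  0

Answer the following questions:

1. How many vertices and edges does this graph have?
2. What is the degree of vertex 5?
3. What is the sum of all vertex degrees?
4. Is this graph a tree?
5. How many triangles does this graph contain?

Count: 9 vertices, 9 edges.
Vertex 5 has neighbors [3], degree = 1.
Handshaking lemma: 2 * 9 = 18.
A tree on 9 vertices has 8 edges. This graph has 9 edges (1 extra). Not a tree.
Number of triangles = 1.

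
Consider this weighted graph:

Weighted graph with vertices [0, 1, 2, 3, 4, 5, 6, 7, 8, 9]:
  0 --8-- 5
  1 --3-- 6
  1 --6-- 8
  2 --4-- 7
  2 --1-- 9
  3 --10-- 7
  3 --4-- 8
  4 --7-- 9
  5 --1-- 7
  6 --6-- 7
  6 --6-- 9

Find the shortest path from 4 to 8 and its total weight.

Using Dijkstra's algorithm from vertex 4:
Shortest path: 4 -> 9 -> 6 -> 1 -> 8
Total weight: 7 + 6 + 3 + 6 = 22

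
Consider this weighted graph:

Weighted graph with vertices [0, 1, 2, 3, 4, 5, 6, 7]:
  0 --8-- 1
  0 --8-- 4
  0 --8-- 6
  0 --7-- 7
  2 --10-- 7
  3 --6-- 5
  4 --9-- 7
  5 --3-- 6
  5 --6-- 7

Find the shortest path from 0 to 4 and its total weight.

Using Dijkstra's algorithm from vertex 0:
Shortest path: 0 -> 4
Total weight: 8 = 8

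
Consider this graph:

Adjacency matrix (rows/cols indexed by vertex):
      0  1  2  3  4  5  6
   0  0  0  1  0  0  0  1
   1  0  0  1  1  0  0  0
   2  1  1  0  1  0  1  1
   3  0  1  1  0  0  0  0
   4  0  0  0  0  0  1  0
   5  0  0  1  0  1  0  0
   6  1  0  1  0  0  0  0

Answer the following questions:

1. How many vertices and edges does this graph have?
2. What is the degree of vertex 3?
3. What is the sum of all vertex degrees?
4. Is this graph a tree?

Count: 7 vertices, 8 edges.
Vertex 3 has neighbors [1, 2], degree = 2.
Handshaking lemma: 2 * 8 = 16.
A tree on 7 vertices has 6 edges. This graph has 8 edges (2 extra). Not a tree.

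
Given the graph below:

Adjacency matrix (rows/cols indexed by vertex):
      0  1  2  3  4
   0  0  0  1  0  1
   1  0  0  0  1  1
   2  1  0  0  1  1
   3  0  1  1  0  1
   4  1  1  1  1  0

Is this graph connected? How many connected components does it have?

Checking connectivity: the graph has 1 connected component(s).
All vertices are reachable from each other. The graph IS connected.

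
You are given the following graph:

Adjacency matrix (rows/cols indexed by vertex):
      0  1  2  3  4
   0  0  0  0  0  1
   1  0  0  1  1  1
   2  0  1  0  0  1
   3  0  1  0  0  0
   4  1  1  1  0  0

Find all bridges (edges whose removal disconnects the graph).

A bridge is an edge whose removal increases the number of connected components.
Bridges found: (0,4), (1,3)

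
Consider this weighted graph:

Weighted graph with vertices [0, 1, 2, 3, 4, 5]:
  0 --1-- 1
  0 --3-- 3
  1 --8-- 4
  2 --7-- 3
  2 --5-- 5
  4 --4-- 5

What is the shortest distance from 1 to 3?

Using Dijkstra's algorithm from vertex 1:
Shortest path: 1 -> 0 -> 3
Total weight: 1 + 3 = 4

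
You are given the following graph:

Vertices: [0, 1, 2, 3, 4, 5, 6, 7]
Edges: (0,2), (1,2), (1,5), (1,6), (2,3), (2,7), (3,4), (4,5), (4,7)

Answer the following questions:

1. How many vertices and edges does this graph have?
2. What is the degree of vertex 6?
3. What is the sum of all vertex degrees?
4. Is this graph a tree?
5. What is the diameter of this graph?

Count: 8 vertices, 9 edges.
Vertex 6 has neighbors [1], degree = 1.
Handshaking lemma: 2 * 9 = 18.
A tree on 8 vertices has 7 edges. This graph has 9 edges (2 extra). Not a tree.
Diameter (longest shortest path) = 3.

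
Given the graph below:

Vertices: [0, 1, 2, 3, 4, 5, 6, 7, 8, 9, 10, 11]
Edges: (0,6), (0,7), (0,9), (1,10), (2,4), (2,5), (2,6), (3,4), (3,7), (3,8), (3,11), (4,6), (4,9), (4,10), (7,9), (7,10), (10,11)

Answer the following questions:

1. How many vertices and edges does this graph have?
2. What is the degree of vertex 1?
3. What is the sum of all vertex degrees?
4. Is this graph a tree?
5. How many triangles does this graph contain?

Count: 12 vertices, 17 edges.
Vertex 1 has neighbors [10], degree = 1.
Handshaking lemma: 2 * 17 = 34.
A tree on 12 vertices has 11 edges. This graph has 17 edges (6 extra). Not a tree.
Number of triangles = 2.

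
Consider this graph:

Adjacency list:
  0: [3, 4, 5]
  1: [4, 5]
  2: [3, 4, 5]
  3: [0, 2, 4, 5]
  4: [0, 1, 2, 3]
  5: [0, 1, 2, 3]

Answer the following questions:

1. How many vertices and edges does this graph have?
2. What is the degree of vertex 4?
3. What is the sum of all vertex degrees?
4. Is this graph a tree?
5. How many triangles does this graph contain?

Count: 6 vertices, 10 edges.
Vertex 4 has neighbors [0, 1, 2, 3], degree = 4.
Handshaking lemma: 2 * 10 = 20.
A tree on 6 vertices has 5 edges. This graph has 10 edges (5 extra). Not a tree.
Number of triangles = 4.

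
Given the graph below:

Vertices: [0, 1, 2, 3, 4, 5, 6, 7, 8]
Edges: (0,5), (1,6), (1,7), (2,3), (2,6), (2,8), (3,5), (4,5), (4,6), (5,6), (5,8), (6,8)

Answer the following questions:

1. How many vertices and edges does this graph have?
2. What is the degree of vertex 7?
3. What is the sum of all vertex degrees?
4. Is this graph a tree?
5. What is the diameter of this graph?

Count: 9 vertices, 12 edges.
Vertex 7 has neighbors [1], degree = 1.
Handshaking lemma: 2 * 12 = 24.
A tree on 9 vertices has 8 edges. This graph has 12 edges (4 extra). Not a tree.
Diameter (longest shortest path) = 4.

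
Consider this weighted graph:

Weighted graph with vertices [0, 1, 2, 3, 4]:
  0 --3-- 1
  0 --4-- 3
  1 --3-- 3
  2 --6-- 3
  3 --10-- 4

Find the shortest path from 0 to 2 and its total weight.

Using Dijkstra's algorithm from vertex 0:
Shortest path: 0 -> 3 -> 2
Total weight: 4 + 6 = 10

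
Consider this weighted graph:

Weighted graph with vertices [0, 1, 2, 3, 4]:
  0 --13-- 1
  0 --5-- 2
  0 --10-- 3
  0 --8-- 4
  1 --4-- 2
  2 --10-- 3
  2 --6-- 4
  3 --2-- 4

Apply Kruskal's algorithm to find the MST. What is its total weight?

Applying Kruskal's algorithm (sort edges by weight, add if no cycle):
  Add (3,4) w=2
  Add (1,2) w=4
  Add (0,2) w=5
  Add (2,4) w=6
  Skip (0,4) w=8 (creates cycle)
  Skip (0,3) w=10 (creates cycle)
  Skip (2,3) w=10 (creates cycle)
  Skip (0,1) w=13 (creates cycle)
MST weight = 17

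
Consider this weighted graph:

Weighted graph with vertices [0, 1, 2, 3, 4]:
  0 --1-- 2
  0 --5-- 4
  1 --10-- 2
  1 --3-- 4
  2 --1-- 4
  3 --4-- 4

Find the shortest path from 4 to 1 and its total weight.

Using Dijkstra's algorithm from vertex 4:
Shortest path: 4 -> 1
Total weight: 3 = 3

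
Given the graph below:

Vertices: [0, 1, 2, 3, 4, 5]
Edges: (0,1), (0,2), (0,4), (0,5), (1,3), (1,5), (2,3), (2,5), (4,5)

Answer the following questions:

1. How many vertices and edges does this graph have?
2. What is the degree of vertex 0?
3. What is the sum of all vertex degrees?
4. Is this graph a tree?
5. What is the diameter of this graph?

Count: 6 vertices, 9 edges.
Vertex 0 has neighbors [1, 2, 4, 5], degree = 4.
Handshaking lemma: 2 * 9 = 18.
A tree on 6 vertices has 5 edges. This graph has 9 edges (4 extra). Not a tree.
Diameter (longest shortest path) = 3.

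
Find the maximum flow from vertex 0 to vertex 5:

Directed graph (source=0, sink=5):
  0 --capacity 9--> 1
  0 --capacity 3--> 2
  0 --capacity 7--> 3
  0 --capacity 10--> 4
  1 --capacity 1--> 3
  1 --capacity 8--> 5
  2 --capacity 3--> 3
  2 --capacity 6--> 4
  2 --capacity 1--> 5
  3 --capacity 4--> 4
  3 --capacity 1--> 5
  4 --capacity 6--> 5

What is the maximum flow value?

Computing max flow:
  Flow on (0->1): 8/9
  Flow on (0->2): 1/3
  Flow on (0->3): 5/7
  Flow on (0->4): 2/10
  Flow on (1->5): 8/8
  Flow on (2->5): 1/1
  Flow on (3->4): 4/4
  Flow on (3->5): 1/1
  Flow on (4->5): 6/6
Maximum flow = 16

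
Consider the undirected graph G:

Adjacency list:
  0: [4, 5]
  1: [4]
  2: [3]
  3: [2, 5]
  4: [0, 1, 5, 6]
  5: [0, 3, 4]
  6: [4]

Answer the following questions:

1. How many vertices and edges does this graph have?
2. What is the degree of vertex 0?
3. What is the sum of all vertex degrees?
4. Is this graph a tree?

Count: 7 vertices, 7 edges.
Vertex 0 has neighbors [4, 5], degree = 2.
Handshaking lemma: 2 * 7 = 14.
A tree on 7 vertices has 6 edges. This graph has 7 edges (1 extra). Not a tree.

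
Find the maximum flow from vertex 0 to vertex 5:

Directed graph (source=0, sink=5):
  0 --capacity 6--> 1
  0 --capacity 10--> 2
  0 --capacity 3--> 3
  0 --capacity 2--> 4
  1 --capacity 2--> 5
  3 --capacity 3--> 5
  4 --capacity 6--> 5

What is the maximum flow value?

Computing max flow:
  Flow on (0->1): 2/6
  Flow on (0->3): 3/3
  Flow on (0->4): 2/2
  Flow on (1->5): 2/2
  Flow on (3->5): 3/3
  Flow on (4->5): 2/6
Maximum flow = 7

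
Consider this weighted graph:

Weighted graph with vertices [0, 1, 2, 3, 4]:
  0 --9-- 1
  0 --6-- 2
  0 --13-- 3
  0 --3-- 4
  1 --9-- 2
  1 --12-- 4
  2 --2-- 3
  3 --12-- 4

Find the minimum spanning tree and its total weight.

Applying Kruskal's algorithm (sort edges by weight, add if no cycle):
  Add (2,3) w=2
  Add (0,4) w=3
  Add (0,2) w=6
  Add (0,1) w=9
  Skip (1,2) w=9 (creates cycle)
  Skip (1,4) w=12 (creates cycle)
  Skip (3,4) w=12 (creates cycle)
  Skip (0,3) w=13 (creates cycle)
MST weight = 20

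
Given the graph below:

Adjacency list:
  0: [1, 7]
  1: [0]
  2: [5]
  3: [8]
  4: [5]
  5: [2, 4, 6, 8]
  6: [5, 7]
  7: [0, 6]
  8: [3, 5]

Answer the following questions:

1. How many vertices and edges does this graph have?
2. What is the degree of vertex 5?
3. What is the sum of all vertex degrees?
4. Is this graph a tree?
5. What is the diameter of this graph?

Count: 9 vertices, 8 edges.
Vertex 5 has neighbors [2, 4, 6, 8], degree = 4.
Handshaking lemma: 2 * 8 = 16.
A graph is a tree iff it is connected and has exactly n-1 edges. This graph is connected (all 9 vertices in one component) and has 9-1 = 8 edges. It is a tree.
Diameter (longest shortest path) = 6.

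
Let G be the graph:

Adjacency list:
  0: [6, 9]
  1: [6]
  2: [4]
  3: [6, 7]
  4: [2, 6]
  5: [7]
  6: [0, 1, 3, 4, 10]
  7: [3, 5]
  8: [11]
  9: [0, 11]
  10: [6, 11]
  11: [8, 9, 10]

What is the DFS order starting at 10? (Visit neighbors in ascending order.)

DFS from vertex 10 (neighbors processed in ascending order):
Visit order: 10, 6, 0, 9, 11, 8, 1, 3, 7, 5, 4, 2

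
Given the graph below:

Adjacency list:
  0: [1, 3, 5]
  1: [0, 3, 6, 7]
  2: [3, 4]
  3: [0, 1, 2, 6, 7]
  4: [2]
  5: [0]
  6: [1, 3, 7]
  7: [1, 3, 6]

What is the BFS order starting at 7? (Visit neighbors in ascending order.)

BFS from vertex 7 (neighbors processed in ascending order):
Visit order: 7, 1, 3, 6, 0, 2, 5, 4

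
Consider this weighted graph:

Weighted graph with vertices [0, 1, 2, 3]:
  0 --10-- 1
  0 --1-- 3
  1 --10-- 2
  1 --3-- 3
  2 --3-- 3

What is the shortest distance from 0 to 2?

Using Dijkstra's algorithm from vertex 0:
Shortest path: 0 -> 3 -> 2
Total weight: 1 + 3 = 4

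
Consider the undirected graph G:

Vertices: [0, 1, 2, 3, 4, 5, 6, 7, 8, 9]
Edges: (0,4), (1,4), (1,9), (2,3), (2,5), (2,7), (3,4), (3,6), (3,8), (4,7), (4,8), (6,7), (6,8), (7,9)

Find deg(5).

Vertex 5 has neighbors [2], so deg(5) = 1.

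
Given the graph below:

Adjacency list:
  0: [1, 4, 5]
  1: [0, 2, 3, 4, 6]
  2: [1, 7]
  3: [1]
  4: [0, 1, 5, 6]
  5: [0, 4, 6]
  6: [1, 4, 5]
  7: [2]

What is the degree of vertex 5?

Vertex 5 has neighbors [0, 4, 6], so deg(5) = 3.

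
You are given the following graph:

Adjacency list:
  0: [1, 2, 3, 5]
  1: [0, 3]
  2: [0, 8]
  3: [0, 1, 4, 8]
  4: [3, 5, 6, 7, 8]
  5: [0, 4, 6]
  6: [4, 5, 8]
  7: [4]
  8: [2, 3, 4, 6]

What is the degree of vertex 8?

Vertex 8 has neighbors [2, 3, 4, 6], so deg(8) = 4.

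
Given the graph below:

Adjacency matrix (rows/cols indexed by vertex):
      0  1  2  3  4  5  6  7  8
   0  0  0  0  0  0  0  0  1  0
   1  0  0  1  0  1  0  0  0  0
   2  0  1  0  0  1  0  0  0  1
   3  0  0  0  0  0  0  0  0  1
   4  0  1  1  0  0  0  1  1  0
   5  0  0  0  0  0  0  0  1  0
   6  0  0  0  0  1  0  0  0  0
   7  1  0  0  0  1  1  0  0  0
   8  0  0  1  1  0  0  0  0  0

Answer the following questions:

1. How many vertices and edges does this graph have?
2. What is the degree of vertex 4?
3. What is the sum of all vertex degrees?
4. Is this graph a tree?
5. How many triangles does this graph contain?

Count: 9 vertices, 9 edges.
Vertex 4 has neighbors [1, 2, 6, 7], degree = 4.
Handshaking lemma: 2 * 9 = 18.
A tree on 9 vertices has 8 edges. This graph has 9 edges (1 extra). Not a tree.
Number of triangles = 1.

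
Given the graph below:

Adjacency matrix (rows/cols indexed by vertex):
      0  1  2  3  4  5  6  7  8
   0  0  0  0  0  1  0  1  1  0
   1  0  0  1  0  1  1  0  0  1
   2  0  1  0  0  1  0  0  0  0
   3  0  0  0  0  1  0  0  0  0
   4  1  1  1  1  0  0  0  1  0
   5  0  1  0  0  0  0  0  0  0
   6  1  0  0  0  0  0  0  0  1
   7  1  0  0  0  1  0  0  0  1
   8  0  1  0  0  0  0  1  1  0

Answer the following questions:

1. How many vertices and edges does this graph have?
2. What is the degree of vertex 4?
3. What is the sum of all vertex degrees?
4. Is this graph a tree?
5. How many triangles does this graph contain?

Count: 9 vertices, 12 edges.
Vertex 4 has neighbors [0, 1, 2, 3, 7], degree = 5.
Handshaking lemma: 2 * 12 = 24.
A tree on 9 vertices has 8 edges. This graph has 12 edges (4 extra). Not a tree.
Number of triangles = 2.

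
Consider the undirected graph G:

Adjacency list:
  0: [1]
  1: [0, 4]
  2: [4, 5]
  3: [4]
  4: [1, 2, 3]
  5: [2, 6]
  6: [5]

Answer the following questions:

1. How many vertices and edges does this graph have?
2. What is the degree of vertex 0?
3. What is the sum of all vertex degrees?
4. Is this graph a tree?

Count: 7 vertices, 6 edges.
Vertex 0 has neighbors [1], degree = 1.
Handshaking lemma: 2 * 6 = 12.
A graph is a tree iff it is connected and has exactly n-1 edges. This graph is connected (all 7 vertices in one component) and has 7-1 = 6 edges. It is a tree.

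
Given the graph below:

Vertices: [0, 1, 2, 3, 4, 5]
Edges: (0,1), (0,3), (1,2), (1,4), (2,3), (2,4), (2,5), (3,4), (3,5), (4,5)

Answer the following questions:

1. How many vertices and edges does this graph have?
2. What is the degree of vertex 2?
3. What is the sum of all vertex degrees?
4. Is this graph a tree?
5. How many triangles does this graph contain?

Count: 6 vertices, 10 edges.
Vertex 2 has neighbors [1, 3, 4, 5], degree = 4.
Handshaking lemma: 2 * 10 = 20.
A tree on 6 vertices has 5 edges. This graph has 10 edges (5 extra). Not a tree.
Number of triangles = 5.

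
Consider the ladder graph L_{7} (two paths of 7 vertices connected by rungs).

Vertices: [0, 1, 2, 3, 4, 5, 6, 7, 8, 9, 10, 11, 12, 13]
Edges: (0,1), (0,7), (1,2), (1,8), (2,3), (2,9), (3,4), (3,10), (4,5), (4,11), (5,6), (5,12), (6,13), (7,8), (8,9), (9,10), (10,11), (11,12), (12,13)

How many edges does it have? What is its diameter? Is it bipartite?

Ladder graph L_{7}: 7 rungs + 2 * (7-1) path edges = 7 + 12 = 19 edges.
Diameter = 7.
Ladder graphs are bipartite (alternating coloring along each path).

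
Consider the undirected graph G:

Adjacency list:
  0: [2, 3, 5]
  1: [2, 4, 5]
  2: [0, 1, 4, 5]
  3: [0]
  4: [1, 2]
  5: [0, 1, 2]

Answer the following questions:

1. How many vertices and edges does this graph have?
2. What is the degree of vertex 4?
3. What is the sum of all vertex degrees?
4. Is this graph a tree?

Count: 6 vertices, 8 edges.
Vertex 4 has neighbors [1, 2], degree = 2.
Handshaking lemma: 2 * 8 = 16.
A tree on 6 vertices has 5 edges. This graph has 8 edges (3 extra). Not a tree.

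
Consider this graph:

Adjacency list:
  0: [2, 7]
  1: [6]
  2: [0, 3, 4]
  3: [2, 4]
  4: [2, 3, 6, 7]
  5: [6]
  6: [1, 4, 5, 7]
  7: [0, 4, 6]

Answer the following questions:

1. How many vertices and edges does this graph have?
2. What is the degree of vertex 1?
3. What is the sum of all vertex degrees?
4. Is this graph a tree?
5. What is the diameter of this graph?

Count: 8 vertices, 10 edges.
Vertex 1 has neighbors [6], degree = 1.
Handshaking lemma: 2 * 10 = 20.
A tree on 8 vertices has 7 edges. This graph has 10 edges (3 extra). Not a tree.
Diameter (longest shortest path) = 3.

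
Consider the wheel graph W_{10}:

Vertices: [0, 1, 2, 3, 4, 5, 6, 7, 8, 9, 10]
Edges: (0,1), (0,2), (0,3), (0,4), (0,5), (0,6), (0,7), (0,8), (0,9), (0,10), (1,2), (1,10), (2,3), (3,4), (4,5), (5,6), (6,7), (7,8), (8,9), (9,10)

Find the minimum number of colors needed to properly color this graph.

W_{10} = C_{10} plus a hub adjacent to every cycle vertex.
The outer cycle needs 2 colors (even cycle); the hub is adjacent to all of them so needs a fresh color.
Chromatic number = 2 + 1 = 3.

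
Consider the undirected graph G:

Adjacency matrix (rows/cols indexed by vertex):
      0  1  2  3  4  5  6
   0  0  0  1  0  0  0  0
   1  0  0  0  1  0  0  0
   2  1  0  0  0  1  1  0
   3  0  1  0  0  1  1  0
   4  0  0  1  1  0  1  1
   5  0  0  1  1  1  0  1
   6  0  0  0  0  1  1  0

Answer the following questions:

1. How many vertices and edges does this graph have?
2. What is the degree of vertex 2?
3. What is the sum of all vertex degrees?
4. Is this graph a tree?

Count: 7 vertices, 9 edges.
Vertex 2 has neighbors [0, 4, 5], degree = 3.
Handshaking lemma: 2 * 9 = 18.
A tree on 7 vertices has 6 edges. This graph has 9 edges (3 extra). Not a tree.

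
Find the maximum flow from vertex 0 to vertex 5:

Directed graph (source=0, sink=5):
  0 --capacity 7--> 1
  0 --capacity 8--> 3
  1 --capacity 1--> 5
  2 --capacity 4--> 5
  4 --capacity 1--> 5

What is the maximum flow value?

Computing max flow:
  Flow on (0->1): 1/7
  Flow on (1->5): 1/1
Maximum flow = 1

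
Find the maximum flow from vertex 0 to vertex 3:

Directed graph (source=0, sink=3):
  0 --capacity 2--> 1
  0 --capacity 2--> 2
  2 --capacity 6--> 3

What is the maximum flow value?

Computing max flow:
  Flow on (0->2): 2/2
  Flow on (2->3): 2/6
Maximum flow = 2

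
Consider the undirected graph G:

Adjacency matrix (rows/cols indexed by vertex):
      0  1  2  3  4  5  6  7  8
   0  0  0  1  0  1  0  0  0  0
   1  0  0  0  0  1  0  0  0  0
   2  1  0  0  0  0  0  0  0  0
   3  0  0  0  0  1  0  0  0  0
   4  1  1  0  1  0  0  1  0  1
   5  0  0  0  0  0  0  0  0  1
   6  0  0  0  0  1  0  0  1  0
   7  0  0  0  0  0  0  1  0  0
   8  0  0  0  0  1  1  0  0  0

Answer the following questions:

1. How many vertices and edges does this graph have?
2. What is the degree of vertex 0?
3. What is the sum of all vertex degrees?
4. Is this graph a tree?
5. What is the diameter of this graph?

Count: 9 vertices, 8 edges.
Vertex 0 has neighbors [2, 4], degree = 2.
Handshaking lemma: 2 * 8 = 16.
A graph is a tree iff it is connected and has exactly n-1 edges. This graph is connected (all 9 vertices in one component) and has 9-1 = 8 edges. It is a tree.
Diameter (longest shortest path) = 4.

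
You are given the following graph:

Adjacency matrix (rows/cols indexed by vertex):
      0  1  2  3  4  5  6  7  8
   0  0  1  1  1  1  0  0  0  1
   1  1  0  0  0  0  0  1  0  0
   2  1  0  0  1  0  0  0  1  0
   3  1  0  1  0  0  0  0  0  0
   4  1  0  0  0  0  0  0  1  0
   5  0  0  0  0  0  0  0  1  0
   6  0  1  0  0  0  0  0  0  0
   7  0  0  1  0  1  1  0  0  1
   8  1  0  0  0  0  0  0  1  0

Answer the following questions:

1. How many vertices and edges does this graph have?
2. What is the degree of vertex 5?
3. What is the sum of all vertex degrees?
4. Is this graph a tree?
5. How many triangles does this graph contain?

Count: 9 vertices, 11 edges.
Vertex 5 has neighbors [7], degree = 1.
Handshaking lemma: 2 * 11 = 22.
A tree on 9 vertices has 8 edges. This graph has 11 edges (3 extra). Not a tree.
Number of triangles = 1.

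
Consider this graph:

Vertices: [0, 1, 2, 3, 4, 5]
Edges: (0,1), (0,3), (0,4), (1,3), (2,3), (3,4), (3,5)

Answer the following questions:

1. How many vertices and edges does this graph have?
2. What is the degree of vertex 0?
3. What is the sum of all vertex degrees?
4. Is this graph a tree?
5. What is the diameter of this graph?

Count: 6 vertices, 7 edges.
Vertex 0 has neighbors [1, 3, 4], degree = 3.
Handshaking lemma: 2 * 7 = 14.
A tree on 6 vertices has 5 edges. This graph has 7 edges (2 extra). Not a tree.
Diameter (longest shortest path) = 2.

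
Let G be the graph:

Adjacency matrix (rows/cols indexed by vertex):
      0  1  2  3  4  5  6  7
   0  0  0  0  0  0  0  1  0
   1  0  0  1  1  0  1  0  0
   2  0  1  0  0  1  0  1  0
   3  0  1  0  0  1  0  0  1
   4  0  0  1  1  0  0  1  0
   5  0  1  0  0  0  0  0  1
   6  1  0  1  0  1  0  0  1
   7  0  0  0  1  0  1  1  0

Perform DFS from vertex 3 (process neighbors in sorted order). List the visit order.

DFS from vertex 3 (neighbors processed in ascending order):
Visit order: 3, 1, 2, 4, 6, 0, 7, 5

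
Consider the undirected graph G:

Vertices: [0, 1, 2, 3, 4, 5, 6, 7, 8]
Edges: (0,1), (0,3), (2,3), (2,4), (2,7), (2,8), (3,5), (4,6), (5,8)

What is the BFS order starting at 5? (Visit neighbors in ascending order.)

BFS from vertex 5 (neighbors processed in ascending order):
Visit order: 5, 3, 8, 0, 2, 1, 4, 7, 6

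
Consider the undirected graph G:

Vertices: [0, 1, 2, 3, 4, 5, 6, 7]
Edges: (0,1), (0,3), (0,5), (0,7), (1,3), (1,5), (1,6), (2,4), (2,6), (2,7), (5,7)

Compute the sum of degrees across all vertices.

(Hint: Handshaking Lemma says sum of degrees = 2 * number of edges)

Count edges: 11 edges.
By Handshaking Lemma: sum of degrees = 2 * 11 = 22.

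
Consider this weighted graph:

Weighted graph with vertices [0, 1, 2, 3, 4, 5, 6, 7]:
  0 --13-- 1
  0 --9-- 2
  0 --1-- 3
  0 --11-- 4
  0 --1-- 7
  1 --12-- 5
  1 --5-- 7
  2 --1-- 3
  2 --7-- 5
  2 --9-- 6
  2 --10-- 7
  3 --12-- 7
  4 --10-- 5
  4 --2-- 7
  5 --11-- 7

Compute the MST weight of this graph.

Applying Kruskal's algorithm (sort edges by weight, add if no cycle):
  Add (0,7) w=1
  Add (0,3) w=1
  Add (2,3) w=1
  Add (4,7) w=2
  Add (1,7) w=5
  Add (2,5) w=7
  Skip (0,2) w=9 (creates cycle)
  Add (2,6) w=9
  Skip (2,7) w=10 (creates cycle)
  Skip (4,5) w=10 (creates cycle)
  Skip (0,4) w=11 (creates cycle)
  Skip (5,7) w=11 (creates cycle)
  Skip (1,5) w=12 (creates cycle)
  Skip (3,7) w=12 (creates cycle)
  Skip (0,1) w=13 (creates cycle)
MST weight = 26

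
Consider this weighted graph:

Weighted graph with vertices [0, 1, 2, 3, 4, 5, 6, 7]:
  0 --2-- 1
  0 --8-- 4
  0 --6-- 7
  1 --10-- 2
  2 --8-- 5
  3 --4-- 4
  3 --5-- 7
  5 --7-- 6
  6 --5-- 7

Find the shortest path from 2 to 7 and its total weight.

Using Dijkstra's algorithm from vertex 2:
Shortest path: 2 -> 1 -> 0 -> 7
Total weight: 10 + 2 + 6 = 18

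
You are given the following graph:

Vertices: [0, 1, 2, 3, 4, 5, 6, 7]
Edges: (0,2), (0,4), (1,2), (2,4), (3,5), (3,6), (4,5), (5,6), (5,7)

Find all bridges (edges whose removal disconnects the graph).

A bridge is an edge whose removal increases the number of connected components.
Bridges found: (1,2), (4,5), (5,7)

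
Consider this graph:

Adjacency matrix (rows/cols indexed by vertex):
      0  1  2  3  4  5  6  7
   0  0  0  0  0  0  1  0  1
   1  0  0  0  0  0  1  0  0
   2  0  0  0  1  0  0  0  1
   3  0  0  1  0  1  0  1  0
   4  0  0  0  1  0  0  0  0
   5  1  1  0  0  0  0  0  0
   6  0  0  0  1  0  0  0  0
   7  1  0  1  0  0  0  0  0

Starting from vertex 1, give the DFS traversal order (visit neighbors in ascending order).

DFS from vertex 1 (neighbors processed in ascending order):
Visit order: 1, 5, 0, 7, 2, 3, 4, 6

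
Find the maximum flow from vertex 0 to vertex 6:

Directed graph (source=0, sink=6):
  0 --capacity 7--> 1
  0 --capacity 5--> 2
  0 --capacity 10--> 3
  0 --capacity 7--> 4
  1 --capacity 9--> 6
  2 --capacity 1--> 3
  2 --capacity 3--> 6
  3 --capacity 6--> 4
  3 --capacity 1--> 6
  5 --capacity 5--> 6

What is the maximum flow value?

Computing max flow:
  Flow on (0->1): 7/7
  Flow on (0->2): 4/5
  Flow on (1->6): 7/9
  Flow on (2->3): 1/1
  Flow on (2->6): 3/3
  Flow on (3->6): 1/1
Maximum flow = 11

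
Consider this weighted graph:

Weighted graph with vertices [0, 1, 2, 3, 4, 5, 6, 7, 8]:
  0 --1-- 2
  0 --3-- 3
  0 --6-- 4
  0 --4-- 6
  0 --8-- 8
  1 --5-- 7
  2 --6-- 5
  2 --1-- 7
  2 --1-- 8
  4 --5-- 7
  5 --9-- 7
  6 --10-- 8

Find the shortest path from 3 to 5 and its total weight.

Using Dijkstra's algorithm from vertex 3:
Shortest path: 3 -> 0 -> 2 -> 5
Total weight: 3 + 1 + 6 = 10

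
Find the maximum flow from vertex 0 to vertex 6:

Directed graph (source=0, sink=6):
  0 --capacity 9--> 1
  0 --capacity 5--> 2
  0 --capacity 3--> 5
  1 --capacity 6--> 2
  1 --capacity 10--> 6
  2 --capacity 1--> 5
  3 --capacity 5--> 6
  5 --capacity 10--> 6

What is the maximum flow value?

Computing max flow:
  Flow on (0->1): 9/9
  Flow on (0->2): 1/5
  Flow on (0->5): 3/3
  Flow on (1->6): 9/10
  Flow on (2->5): 1/1
  Flow on (5->6): 4/10
Maximum flow = 13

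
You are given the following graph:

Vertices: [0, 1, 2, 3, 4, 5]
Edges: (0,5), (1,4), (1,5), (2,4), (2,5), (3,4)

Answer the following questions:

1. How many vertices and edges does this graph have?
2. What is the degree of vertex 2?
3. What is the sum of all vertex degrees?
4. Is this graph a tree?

Count: 6 vertices, 6 edges.
Vertex 2 has neighbors [4, 5], degree = 2.
Handshaking lemma: 2 * 6 = 12.
A tree on 6 vertices has 5 edges. This graph has 6 edges (1 extra). Not a tree.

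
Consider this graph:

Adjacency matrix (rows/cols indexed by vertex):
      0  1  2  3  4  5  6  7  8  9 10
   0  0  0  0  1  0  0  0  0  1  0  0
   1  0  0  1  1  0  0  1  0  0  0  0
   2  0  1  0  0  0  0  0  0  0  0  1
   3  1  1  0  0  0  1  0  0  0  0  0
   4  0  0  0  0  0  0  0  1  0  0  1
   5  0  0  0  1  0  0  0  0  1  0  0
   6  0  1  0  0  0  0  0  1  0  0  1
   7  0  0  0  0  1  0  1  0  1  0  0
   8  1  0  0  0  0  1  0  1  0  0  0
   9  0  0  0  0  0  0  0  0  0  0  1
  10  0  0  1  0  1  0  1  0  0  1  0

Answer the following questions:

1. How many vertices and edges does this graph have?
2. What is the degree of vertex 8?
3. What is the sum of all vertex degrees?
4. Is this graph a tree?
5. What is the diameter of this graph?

Count: 11 vertices, 14 edges.
Vertex 8 has neighbors [0, 5, 7], degree = 3.
Handshaking lemma: 2 * 14 = 28.
A tree on 11 vertices has 10 edges. This graph has 14 edges (4 extra). Not a tree.
Diameter (longest shortest path) = 5.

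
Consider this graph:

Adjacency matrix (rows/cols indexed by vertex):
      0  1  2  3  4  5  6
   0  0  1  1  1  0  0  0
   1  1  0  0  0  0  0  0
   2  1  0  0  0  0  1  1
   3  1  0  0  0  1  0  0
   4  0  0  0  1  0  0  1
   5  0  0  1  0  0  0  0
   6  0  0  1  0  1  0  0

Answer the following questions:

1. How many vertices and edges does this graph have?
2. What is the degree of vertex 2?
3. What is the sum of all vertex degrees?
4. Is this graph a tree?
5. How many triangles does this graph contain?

Count: 7 vertices, 7 edges.
Vertex 2 has neighbors [0, 5, 6], degree = 3.
Handshaking lemma: 2 * 7 = 14.
A tree on 7 vertices has 6 edges. This graph has 7 edges (1 extra). Not a tree.
Number of triangles = 0.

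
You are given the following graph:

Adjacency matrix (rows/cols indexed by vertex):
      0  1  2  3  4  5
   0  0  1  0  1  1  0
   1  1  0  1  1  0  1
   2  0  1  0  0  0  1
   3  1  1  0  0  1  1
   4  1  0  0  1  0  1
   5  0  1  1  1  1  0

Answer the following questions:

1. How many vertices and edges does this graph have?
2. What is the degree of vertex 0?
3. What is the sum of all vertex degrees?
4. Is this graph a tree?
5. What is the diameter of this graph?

Count: 6 vertices, 10 edges.
Vertex 0 has neighbors [1, 3, 4], degree = 3.
Handshaking lemma: 2 * 10 = 20.
A tree on 6 vertices has 5 edges. This graph has 10 edges (5 extra). Not a tree.
Diameter (longest shortest path) = 2.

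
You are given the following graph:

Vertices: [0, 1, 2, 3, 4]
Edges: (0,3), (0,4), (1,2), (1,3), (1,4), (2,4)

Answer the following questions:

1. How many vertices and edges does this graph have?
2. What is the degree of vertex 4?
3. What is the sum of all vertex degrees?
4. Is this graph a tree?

Count: 5 vertices, 6 edges.
Vertex 4 has neighbors [0, 1, 2], degree = 3.
Handshaking lemma: 2 * 6 = 12.
A tree on 5 vertices has 4 edges. This graph has 6 edges (2 extra). Not a tree.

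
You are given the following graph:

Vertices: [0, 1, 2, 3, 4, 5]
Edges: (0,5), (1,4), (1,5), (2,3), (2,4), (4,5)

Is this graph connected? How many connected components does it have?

Checking connectivity: the graph has 1 connected component(s).
All vertices are reachable from each other. The graph IS connected.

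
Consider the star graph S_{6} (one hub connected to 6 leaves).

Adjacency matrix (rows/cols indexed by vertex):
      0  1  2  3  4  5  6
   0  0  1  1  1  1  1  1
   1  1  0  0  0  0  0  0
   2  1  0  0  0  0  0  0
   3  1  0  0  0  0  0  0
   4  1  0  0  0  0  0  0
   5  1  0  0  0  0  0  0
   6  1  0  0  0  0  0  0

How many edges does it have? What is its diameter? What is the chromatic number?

Star graph S_{6}: the hub connects to all 6 leaves.
Edges = 6.
Diameter = 2 (any leaf to hub is 1, leaf to leaf through hub is 2).
Star graphs are bipartite (hub vs leaves), so chromatic number = 2.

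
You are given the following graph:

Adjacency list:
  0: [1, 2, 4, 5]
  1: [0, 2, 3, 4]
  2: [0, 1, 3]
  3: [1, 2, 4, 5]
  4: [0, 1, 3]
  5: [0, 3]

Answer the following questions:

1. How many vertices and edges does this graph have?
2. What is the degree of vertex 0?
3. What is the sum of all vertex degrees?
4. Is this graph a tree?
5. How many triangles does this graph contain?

Count: 6 vertices, 10 edges.
Vertex 0 has neighbors [1, 2, 4, 5], degree = 4.
Handshaking lemma: 2 * 10 = 20.
A tree on 6 vertices has 5 edges. This graph has 10 edges (5 extra). Not a tree.
Number of triangles = 4.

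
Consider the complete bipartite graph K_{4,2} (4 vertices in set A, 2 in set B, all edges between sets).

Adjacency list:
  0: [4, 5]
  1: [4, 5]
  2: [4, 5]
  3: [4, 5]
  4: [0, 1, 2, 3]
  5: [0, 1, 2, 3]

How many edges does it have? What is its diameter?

K_{4,2} has 4 * 2 = 8 edges.
Any vertex reaches any opposite-side vertex in 1 step; same-side vertices reach in 2 steps via any opposite-side vertex.
Diameter = 2.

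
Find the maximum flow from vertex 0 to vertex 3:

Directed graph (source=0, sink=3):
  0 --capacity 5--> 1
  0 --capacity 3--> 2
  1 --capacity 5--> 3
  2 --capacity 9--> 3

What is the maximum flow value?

Computing max flow:
  Flow on (0->1): 5/5
  Flow on (0->2): 3/3
  Flow on (1->3): 5/5
  Flow on (2->3): 3/9
Maximum flow = 8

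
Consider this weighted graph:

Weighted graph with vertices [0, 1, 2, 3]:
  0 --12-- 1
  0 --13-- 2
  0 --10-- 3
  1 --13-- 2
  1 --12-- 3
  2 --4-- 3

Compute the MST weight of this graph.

Applying Kruskal's algorithm (sort edges by weight, add if no cycle):
  Add (2,3) w=4
  Add (0,3) w=10
  Add (0,1) w=12
  Skip (1,3) w=12 (creates cycle)
  Skip (0,2) w=13 (creates cycle)
  Skip (1,2) w=13 (creates cycle)
MST weight = 26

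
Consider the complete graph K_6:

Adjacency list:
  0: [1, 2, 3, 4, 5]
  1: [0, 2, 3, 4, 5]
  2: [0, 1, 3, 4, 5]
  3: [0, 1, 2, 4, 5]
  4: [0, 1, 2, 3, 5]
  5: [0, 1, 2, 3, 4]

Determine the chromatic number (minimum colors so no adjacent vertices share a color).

In K_6, every vertex is adjacent to every other vertex.
Each vertex needs a unique color.
Chromatic number = 6.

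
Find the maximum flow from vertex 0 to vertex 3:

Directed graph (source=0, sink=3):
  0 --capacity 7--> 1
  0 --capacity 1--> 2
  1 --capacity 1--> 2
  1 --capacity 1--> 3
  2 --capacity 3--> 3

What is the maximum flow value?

Computing max flow:
  Flow on (0->1): 2/7
  Flow on (0->2): 1/1
  Flow on (1->2): 1/1
  Flow on (1->3): 1/1
  Flow on (2->3): 2/3
Maximum flow = 3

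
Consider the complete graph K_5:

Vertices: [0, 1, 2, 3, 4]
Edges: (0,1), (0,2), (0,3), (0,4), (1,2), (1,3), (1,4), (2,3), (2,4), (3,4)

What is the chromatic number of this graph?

In K_5, every vertex is adjacent to every other vertex.
Each vertex needs a unique color.
Chromatic number = 5.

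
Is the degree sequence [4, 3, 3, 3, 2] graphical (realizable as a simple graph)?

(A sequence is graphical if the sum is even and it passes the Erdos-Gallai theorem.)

Sum of degrees = 15. Sum is odd, so the sequence is NOT graphical.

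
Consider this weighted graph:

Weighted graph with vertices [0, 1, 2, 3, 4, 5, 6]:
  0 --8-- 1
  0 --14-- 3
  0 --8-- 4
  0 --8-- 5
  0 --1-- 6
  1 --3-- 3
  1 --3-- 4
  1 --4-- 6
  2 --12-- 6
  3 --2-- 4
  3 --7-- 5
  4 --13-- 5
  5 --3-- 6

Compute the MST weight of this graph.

Applying Kruskal's algorithm (sort edges by weight, add if no cycle):
  Add (0,6) w=1
  Add (3,4) w=2
  Add (1,4) w=3
  Skip (1,3) w=3 (creates cycle)
  Add (5,6) w=3
  Add (1,6) w=4
  Skip (3,5) w=7 (creates cycle)
  Skip (0,1) w=8 (creates cycle)
  Skip (0,4) w=8 (creates cycle)
  Skip (0,5) w=8 (creates cycle)
  Add (2,6) w=12
  Skip (4,5) w=13 (creates cycle)
  Skip (0,3) w=14 (creates cycle)
MST weight = 25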